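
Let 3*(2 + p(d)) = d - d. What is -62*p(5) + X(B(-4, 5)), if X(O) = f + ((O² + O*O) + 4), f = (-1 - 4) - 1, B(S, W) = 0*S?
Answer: 122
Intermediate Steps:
B(S, W) = 0
p(d) = -2 (p(d) = -2 + (d - d)/3 = -2 + (⅓)*0 = -2 + 0 = -2)
f = -6 (f = -5 - 1 = -6)
X(O) = -2 + 2*O² (X(O) = -6 + ((O² + O*O) + 4) = -6 + ((O² + O²) + 4) = -6 + (2*O² + 4) = -6 + (4 + 2*O²) = -2 + 2*O²)
-62*p(5) + X(B(-4, 5)) = -62*(-2) + (-2 + 2*0²) = 124 + (-2 + 2*0) = 124 + (-2 + 0) = 124 - 2 = 122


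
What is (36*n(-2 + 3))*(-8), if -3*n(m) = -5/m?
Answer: -480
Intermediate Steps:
n(m) = 5/(3*m) (n(m) = -(-5)/(3*m) = 5/(3*m))
(36*n(-2 + 3))*(-8) = (36*(5/(3*(-2 + 3))))*(-8) = (36*((5/3)/1))*(-8) = (36*((5/3)*1))*(-8) = (36*(5/3))*(-8) = 60*(-8) = -480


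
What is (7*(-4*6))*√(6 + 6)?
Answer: -336*√3 ≈ -581.97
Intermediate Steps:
(7*(-4*6))*√(6 + 6) = (7*(-24))*√12 = -336*√3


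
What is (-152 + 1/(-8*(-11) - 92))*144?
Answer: -21924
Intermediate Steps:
(-152 + 1/(-8*(-11) - 92))*144 = (-152 + 1/(88 - 92))*144 = (-152 + 1/(-4))*144 = (-152 - ¼)*144 = -609/4*144 = -21924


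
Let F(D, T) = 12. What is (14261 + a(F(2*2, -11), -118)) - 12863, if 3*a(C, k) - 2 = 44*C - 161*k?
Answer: 23722/3 ≈ 7907.3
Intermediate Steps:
a(C, k) = 2/3 - 161*k/3 + 44*C/3 (a(C, k) = 2/3 + (44*C - 161*k)/3 = 2/3 + (-161*k + 44*C)/3 = 2/3 + (-161*k/3 + 44*C/3) = 2/3 - 161*k/3 + 44*C/3)
(14261 + a(F(2*2, -11), -118)) - 12863 = (14261 + (2/3 - 161/3*(-118) + (44/3)*12)) - 12863 = (14261 + (2/3 + 18998/3 + 176)) - 12863 = (14261 + 19528/3) - 12863 = 62311/3 - 12863 = 23722/3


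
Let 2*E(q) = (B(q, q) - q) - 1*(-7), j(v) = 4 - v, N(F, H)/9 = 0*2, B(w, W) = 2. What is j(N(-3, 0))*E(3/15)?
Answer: 88/5 ≈ 17.600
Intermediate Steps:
N(F, H) = 0 (N(F, H) = 9*(0*2) = 9*0 = 0)
E(q) = 9/2 - q/2 (E(q) = ((2 - q) - 1*(-7))/2 = ((2 - q) + 7)/2 = (9 - q)/2 = 9/2 - q/2)
j(N(-3, 0))*E(3/15) = (4 - 1*0)*(9/2 - 3/(2*15)) = (4 + 0)*(9/2 - 3/(2*15)) = 4*(9/2 - ½*⅕) = 4*(9/2 - ⅒) = 4*(22/5) = 88/5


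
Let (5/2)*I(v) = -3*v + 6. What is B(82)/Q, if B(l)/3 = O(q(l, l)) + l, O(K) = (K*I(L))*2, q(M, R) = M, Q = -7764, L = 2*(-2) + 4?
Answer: -1189/6470 ≈ -0.18377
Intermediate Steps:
L = 0 (L = -4 + 4 = 0)
I(v) = 12/5 - 6*v/5 (I(v) = 2*(-3*v + 6)/5 = 2*(6 - 3*v)/5 = 12/5 - 6*v/5)
O(K) = 24*K/5 (O(K) = (K*(12/5 - 6/5*0))*2 = (K*(12/5 + 0))*2 = (K*(12/5))*2 = (12*K/5)*2 = 24*K/5)
B(l) = 87*l/5 (B(l) = 3*(24*l/5 + l) = 3*(29*l/5) = 87*l/5)
B(82)/Q = ((87/5)*82)/(-7764) = (7134/5)*(-1/7764) = -1189/6470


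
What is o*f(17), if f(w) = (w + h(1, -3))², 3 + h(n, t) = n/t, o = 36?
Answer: 6724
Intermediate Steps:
h(n, t) = -3 + n/t
f(w) = (-10/3 + w)² (f(w) = (w + (-3 + 1/(-3)))² = (w + (-3 + 1*(-⅓)))² = (w + (-3 - ⅓))² = (w - 10/3)² = (-10/3 + w)²)
o*f(17) = 36*((-10 + 3*17)²/9) = 36*((-10 + 51)²/9) = 36*((⅑)*41²) = 36*((⅑)*1681) = 36*(1681/9) = 6724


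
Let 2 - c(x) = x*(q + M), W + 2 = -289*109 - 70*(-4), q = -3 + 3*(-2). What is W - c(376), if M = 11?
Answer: -30473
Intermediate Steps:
q = -9 (q = -3 - 6 = -9)
W = -31223 (W = -2 + (-289*109 - 70*(-4)) = -2 + (-31501 + 280) = -2 - 31221 = -31223)
c(x) = 2 - 2*x (c(x) = 2 - x*(-9 + 11) = 2 - x*2 = 2 - 2*x)
W - c(376) = -31223 - (2 - 2*376) = -31223 - (2 - 752) = -31223 - 1*(-750) = -31223 + 750 = -30473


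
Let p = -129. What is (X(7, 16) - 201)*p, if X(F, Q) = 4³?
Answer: 17673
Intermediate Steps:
X(F, Q) = 64
(X(7, 16) - 201)*p = (64 - 201)*(-129) = -137*(-129) = 17673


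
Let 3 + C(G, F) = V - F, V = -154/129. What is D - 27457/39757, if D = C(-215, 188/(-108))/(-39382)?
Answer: -627644754739/908894756007 ≈ -0.69056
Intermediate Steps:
V = -154/129 (V = -154*1/129 = -154/129 ≈ -1.1938)
C(G, F) = -541/129 - F (C(G, F) = -3 + (-154/129 - F) = -541/129 - F)
D = 1424/22861251 (D = (-541/129 - 188/(-108))/(-39382) = (-541/129 - 188*(-1)/108)*(-1/39382) = (-541/129 - 1*(-47/27))*(-1/39382) = (-541/129 + 47/27)*(-1/39382) = -2848/1161*(-1/39382) = 1424/22861251 ≈ 6.2289e-5)
D - 27457/39757 = 1424/22861251 - 27457/39757 = -627644754739/908894756007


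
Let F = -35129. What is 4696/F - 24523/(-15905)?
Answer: 786778587/558726745 ≈ 1.4082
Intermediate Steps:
4696/F - 24523/(-15905) = 4696/(-35129) - 24523/(-15905) = 4696*(-1/35129) - 24523*(-1/15905) = -4696/35129 + 24523/15905 = 786778587/558726745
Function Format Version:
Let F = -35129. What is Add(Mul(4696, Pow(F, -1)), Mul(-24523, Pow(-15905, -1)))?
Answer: Rational(786778587, 558726745) ≈ 1.4082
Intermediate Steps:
Add(Mul(4696, Pow(F, -1)), Mul(-24523, Pow(-15905, -1))) = Add(Mul(4696, Pow(-35129, -1)), Mul(-24523, Pow(-15905, -1))) = Add(Mul(4696, Rational(-1, 35129)), Mul(-24523, Rational(-1, 15905))) = Add(Rational(-4696, 35129), Rational(24523, 15905)) = Rational(786778587, 558726745)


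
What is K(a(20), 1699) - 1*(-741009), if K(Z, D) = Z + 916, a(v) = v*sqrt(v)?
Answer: 741925 + 40*sqrt(5) ≈ 7.4201e+5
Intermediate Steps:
a(v) = v**(3/2)
K(Z, D) = 916 + Z
K(a(20), 1699) - 1*(-741009) = (916 + 20**(3/2)) - 1*(-741009) = (916 + 40*sqrt(5)) + 741009 = 741925 + 40*sqrt(5)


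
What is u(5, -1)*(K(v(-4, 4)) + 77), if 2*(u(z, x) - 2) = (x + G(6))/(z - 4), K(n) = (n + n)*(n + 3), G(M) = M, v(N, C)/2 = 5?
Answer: 3033/2 ≈ 1516.5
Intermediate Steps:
v(N, C) = 10 (v(N, C) = 2*5 = 10)
K(n) = 2*n*(3 + n) (K(n) = (2*n)*(3 + n) = 2*n*(3 + n))
u(z, x) = 2 + (6 + x)/(2*(-4 + z)) (u(z, x) = 2 + ((x + 6)/(z - 4))/2 = 2 + ((6 + x)/(-4 + z))/2 = 2 + (6 + x)/(2*(-4 + z)))
u(5, -1)*(K(v(-4, 4)) + 77) = ((-10 - 1 + 4*5)/(2*(-4 + 5)))*(2*10*(3 + 10) + 77) = ((½)*(-10 - 1 + 20)/1)*(2*10*13 + 77) = ((½)*1*9)*(260 + 77) = (9/2)*337 = 3033/2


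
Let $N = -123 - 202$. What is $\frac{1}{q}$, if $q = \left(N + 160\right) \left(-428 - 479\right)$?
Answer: $\frac{1}{149655} \approx 6.682 \cdot 10^{-6}$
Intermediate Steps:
$N = -325$
$q = 149655$ ($q = \left(-325 + 160\right) \left(-428 - 479\right) = \left(-165\right) \left(-907\right) = 149655$)
$\frac{1}{q} = \frac{1}{149655}$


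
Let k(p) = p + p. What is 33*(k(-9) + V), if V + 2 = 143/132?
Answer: -2497/4 ≈ -624.25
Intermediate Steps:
k(p) = 2*p
V = -11/12 (V = -2 + 143/132 = -2 + 143*(1/132) = -2 + 13/12 = -11/12 ≈ -0.91667)
33*(k(-9) + V) = 33*(2*(-9) - 11/12) = 33*(-18 - 11/12) = 33*(-227/12) = -2497/4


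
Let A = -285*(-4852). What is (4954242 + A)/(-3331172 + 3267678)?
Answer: -3168531/31747 ≈ -99.806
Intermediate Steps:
A = 1382820
(4954242 + A)/(-3331172 + 3267678) = (4954242 + 1382820)/(-3331172 + 3267678) = 6337062/(-63494) = 6337062*(-1/63494) = -3168531/31747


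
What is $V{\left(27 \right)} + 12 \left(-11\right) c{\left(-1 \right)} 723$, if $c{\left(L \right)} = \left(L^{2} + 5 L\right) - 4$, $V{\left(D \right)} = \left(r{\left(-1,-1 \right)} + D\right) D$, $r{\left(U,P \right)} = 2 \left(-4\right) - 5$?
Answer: $763866$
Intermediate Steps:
$r{\left(U,P \right)} = -13$ ($r{\left(U,P \right)} = -8 - 5 = -13$)
$V{\left(D \right)} = D \left(-13 + D\right)$ ($V{\left(D \right)} = \left(-13 + D\right) D = D \left(-13 + D\right)$)
$c{\left(L \right)} = -4 + L^{2} + 5 L$
$V{\left(27 \right)} + 12 \left(-11\right) c{\left(-1 \right)} 723 = 27 \left(-13 + 27\right) + 12 \left(-11\right) \left(-4 + \left(-1\right)^{2} + 5 \left(-1\right)\right) 723 = 27 \cdot 14 + - 132 \left(-4 + 1 - 5\right) 723 = 378 + \left(-132\right) \left(-8\right) 723 = 378 + 1056 \cdot 723 = 378 + 763488 = 763866$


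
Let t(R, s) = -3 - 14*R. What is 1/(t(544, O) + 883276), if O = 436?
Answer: 1/875657 ≈ 1.1420e-6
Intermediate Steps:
1/(t(544, O) + 883276) = 1/((-3 - 14*544) + 883276) = 1/((-3 - 7616) + 883276) = 1/(-7619 + 883276) = 1/875657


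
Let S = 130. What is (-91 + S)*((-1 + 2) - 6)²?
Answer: 975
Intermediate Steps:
(-91 + S)*((-1 + 2) - 6)² = (-91 + 130)*((-1 + 2) - 6)² = 39*(1 - 6)² = 39*(-5)² = 39*25 = 975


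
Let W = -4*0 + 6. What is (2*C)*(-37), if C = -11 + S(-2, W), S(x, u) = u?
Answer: 370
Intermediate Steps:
W = 6 (W = 0 + 6 = 6)
C = -5 (C = -11 + 6 = -5)
(2*C)*(-37) = (2*(-5))*(-37) = -10*(-37) = 370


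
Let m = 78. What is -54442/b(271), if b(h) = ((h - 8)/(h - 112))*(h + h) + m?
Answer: -4328139/77474 ≈ -55.866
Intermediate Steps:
b(h) = 78 + 2*h*(-8 + h)/(-112 + h) (b(h) = ((h - 8)/(h - 112))*(h + h) + 78 = ((-8 + h)/(-112 + h))*(2*h) + 78 = 2*h*(-8 + h)/(-112 + h) + 78 = 78 + 2*h*(-8 + h)/(-112 + h))
-54442/b(271) = -54442*(-112 + 271)/(2*(-4368 + 271**2 + 31*271)) = -54442*159/(2*(-4368 + 73441 + 8401)) = -54442/(2*(1/159)*77474) = -54442/154948/159 = -54442*159/154948 = -4328139/77474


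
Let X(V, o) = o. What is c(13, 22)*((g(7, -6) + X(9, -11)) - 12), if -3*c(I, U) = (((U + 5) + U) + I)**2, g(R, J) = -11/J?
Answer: 244094/9 ≈ 27122.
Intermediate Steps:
c(I, U) = -(5 + I + 2*U)**2/3 (c(I, U) = -(((U + 5) + U) + I)**2/3 = -(((5 + U) + U) + I)**2/3 = -((5 + 2*U) + I)**2/3 = -(5 + I + 2*U)**2/3)
c(13, 22)*((g(7, -6) + X(9, -11)) - 12) = (-(5 + 13 + 2*22)**2/3)*((-11/(-6) - 11) - 12) = (-(5 + 13 + 44)**2/3)*((-11*(-1/6) - 11) - 12) = (-1/3*62**2)*((11/6 - 11) - 12) = (-1/3*3844)*(-55/6 - 12) = -3844/3*(-127/6) = 244094/9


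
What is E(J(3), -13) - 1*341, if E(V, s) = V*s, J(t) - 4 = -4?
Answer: -341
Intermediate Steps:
J(t) = 0 (J(t) = 4 - 4 = 0)
E(J(3), -13) - 1*341 = 0*(-13) - 1*341 = 0 - 341 = -341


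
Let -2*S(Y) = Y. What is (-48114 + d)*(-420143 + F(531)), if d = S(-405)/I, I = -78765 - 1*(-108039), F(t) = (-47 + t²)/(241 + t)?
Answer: 152148967666664049/7533176 ≈ 2.0197e+10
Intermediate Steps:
S(Y) = -Y/2
F(t) = (-47 + t²)/(241 + t)
I = 29274 (I = -78765 + 108039 = 29274)
d = 135/19516 (d = -½*(-405)/29274 = (405/2)*(1/29274) = 135/19516 ≈ 0.0069174)
(-48114 + d)*(-420143 + F(531)) = (-48114 + 135/19516)*(-420143 + (-47 + 531²)/(241 + 531)) = -938992689*(-420143 + (-47 + 281961)/772)/19516 = -938992689*(-420143 + (1/772)*281914)/19516 = -938992689*(-420143 + 140957/386)/19516 = -938992689/19516*(-162034241/386) = 152148967666664049/7533176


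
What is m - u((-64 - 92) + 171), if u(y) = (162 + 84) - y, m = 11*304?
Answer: 3113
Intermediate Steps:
m = 3344
u(y) = 246 - y
m - u((-64 - 92) + 171) = 3344 - (246 - ((-64 - 92) + 171)) = 3344 - (246 - (-156 + 171)) = 3344 - (246 - 1*15) = 3344 - (246 - 15) = 3344 - 1*231 = 3344 - 231 = 3113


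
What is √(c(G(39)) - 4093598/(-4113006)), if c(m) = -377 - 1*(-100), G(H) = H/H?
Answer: 2*I*√291820105717899/2056503 ≈ 16.613*I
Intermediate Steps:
G(H) = 1
c(m) = -277 (c(m) = -377 + 100 = -277)
√(c(G(39)) - 4093598/(-4113006)) = √(-277 - 4093598/(-4113006)) = √(-277 - 4093598*(-1/4113006)) = √(-277 + 2046799/2056503) = √(-567604532/2056503) = 2*I*√291820105717899/2056503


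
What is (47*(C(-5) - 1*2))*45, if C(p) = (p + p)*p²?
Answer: -532980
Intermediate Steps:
C(p) = 2*p³ (C(p) = (2*p)*p² = 2*p³)
(47*(C(-5) - 1*2))*45 = (47*(2*(-5)³ - 1*2))*45 = (47*(2*(-125) - 2))*45 = (47*(-250 - 2))*45 = (47*(-252))*45 = -11844*45 = -532980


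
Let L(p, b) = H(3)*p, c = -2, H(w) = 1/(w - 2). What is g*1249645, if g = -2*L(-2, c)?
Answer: 4998580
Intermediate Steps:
H(w) = 1/(-2 + w)
L(p, b) = p (L(p, b) = p/(-2 + 3) = p/1 = 1*p = p)
g = 4 (g = -2*(-2) = 4)
g*1249645 = 4*1249645 = 4998580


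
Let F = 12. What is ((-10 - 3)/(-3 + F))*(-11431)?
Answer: 148603/9 ≈ 16511.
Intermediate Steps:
((-10 - 3)/(-3 + F))*(-11431) = ((-10 - 3)/(-3 + 12))*(-11431) = -13/9*(-11431) = 148603/9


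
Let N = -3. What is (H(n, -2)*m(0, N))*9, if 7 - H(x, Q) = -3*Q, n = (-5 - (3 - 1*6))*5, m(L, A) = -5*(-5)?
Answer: 225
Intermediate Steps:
m(L, A) = 25
n = -10 (n = (-5 - (3 - 6))*5 = (-5 - 1*(-3))*5 = (-5 + 3)*5 = -2*5 = -10)
H(x, Q) = 7 + 3*Q (H(x, Q) = 7 - (-3)*Q = 7 + 3*Q)
(H(n, -2)*m(0, N))*9 = ((7 + 3*(-2))*25)*9 = ((7 - 6)*25)*9 = (1*25)*9 = 25*9 = 225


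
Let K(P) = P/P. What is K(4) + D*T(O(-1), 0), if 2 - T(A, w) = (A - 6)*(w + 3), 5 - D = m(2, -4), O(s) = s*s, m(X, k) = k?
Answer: 154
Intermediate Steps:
O(s) = s²
D = 9 (D = 5 - 1*(-4) = 5 + 4 = 9)
K(P) = 1
T(A, w) = 2 - (-6 + A)*(3 + w) (T(A, w) = 2 - (A - 6)*(w + 3) = 2 - (-6 + A)*(3 + w))
K(4) + D*T(O(-1), 0) = 1 + 9*(20 - 3*(-1)² + 6*0 - 1*(-1)²*0) = 1 + 9*(20 - 3*1 + 0 - 1*1*0) = 1 + 9*(20 - 3 + 0 + 0) = 1 + 9*17 = 1 + 153 = 154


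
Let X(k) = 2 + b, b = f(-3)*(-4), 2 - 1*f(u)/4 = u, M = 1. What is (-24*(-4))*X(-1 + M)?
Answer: -7488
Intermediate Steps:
f(u) = 8 - 4*u
b = -80 (b = (8 - 4*(-3))*(-4) = (8 + 12)*(-4) = 20*(-4) = -80)
X(k) = -78 (X(k) = 2 - 80 = -78)
(-24*(-4))*X(-1 + M) = -24*(-4)*(-78) = -4*(-24)*(-78) = 96*(-78) = -7488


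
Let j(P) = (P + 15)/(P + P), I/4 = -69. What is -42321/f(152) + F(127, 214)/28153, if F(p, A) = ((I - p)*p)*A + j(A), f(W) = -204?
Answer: -18598285497/102420614 ≈ -181.59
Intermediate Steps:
I = -276 (I = 4*(-69) = -276)
j(P) = (15 + P)/(2*P) (j(P) = (15 + P)/((2*P)) = (15 + P)*(1/(2*P)) = (15 + P)/(2*P))
F(p, A) = (15 + A)/(2*A) + A*p*(-276 - p) (F(p, A) = ((-276 - p)*p)*A + (15 + A)/(2*A) = (p*(-276 - p))*A + (15 + A)/(2*A) = A*p*(-276 - p) + (15 + A)/(2*A) = (15 + A)/(2*A) + A*p*(-276 - p))
-42321/f(152) + F(127, 214)/28153 = -42321/(-204) + ((½)*(15 + 214 - 2*127*214²*(276 + 127))/214)/28153 = -42321*(-1/204) + ((½)*(1/214)*(15 + 214 - 2*127*45796*403))*(1/28153) = 14107/68 + ((½)*(1/214)*(15 + 214 - 4687770152))*(1/28153) = 14107/68 + ((½)*(1/214)*(-4687769923))*(1/28153) = 14107/68 - 4687769923/428*1/28153 = 14107/68 - 4687769923/12049484 = -18598285497/102420614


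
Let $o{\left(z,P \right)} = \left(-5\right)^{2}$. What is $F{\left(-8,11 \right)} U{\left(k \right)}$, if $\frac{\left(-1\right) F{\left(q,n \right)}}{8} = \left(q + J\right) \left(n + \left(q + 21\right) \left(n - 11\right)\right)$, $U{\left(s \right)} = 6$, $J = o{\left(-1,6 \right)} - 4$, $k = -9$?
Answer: $-6864$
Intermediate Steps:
$o{\left(z,P \right)} = 25$
$J = 21$ ($J = 25 - 4 = 21$)
$F{\left(q,n \right)} = - 8 \left(21 + q\right) \left(n + \left(-11 + n\right) \left(21 + q\right)\right)$ ($F{\left(q,n \right)} = - 8 \left(q + 21\right) \left(n + \left(q + 21\right) \left(n - 11\right)\right) = - 8 \left(21 + q\right) \left(n + \left(21 + q\right) \left(-11 + n\right)\right) = - 8 \left(21 + q\right) \left(n + \left(-11 + n\right) \left(21 + q\right)\right)$)
$F{\left(-8,11 \right)} U{\left(k \right)} = \left(38808 - 40656 + 88 \left(-8\right)^{2} + 3696 \left(-8\right) - 3784 \left(-8\right) - 88 \left(-8\right)^{2}\right) 6 = \left(38808 - 40656 + 88 \cdot 64 - 29568 + 30272 - 88 \cdot 64\right) 6 = \left(38808 - 40656 + 5632 - 29568 + 30272 - 5632\right) 6 = \left(-1144\right) 6 = -6864$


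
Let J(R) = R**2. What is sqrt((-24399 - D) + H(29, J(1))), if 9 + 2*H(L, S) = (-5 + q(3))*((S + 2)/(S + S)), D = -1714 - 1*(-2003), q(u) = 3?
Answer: I*sqrt(24694) ≈ 157.14*I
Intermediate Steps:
D = 289 (D = -1714 + 2003 = 289)
H(L, S) = -9/2 - (2 + S)/(2*S) (H(L, S) = -9/2 + ((-5 + 3)*((S + 2)/(S + S)))/2 = -9/2 + (-2*(2 + S)/(2*S))/2 = -9/2 + (-2*(2 + S)*1/(2*S))/2 = -9/2 + (-(2 + S)/S)/2 = -9/2 - (2 + S)/(2*S))
sqrt((-24399 - D) + H(29, J(1))) = sqrt((-24399 - 1*289) + (-5 - 1/(1**2))) = sqrt((-24399 - 289) + (-5 - 1/1)) = sqrt(-24688 + (-5 - 1*1)) = sqrt(-24688 + (-5 - 1)) = sqrt(-24688 - 6) = sqrt(-24694) = I*sqrt(24694)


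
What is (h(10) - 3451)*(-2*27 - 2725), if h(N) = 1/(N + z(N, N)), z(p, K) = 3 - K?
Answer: 28768208/3 ≈ 9.5894e+6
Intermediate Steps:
h(N) = ⅓ (h(N) = 1/(N + (3 - N)) = 1/3 = ⅓)
(h(10) - 3451)*(-2*27 - 2725) = (⅓ - 3451)*(-2*27 - 2725) = -10352*(-54 - 2725)/3 = -10352/3*(-2779) = 28768208/3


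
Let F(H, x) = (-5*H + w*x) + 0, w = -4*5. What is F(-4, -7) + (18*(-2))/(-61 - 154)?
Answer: 34436/215 ≈ 160.17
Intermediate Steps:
w = -20
F(H, x) = -20*x - 5*H (F(H, x) = (-5*H - 20*x) + 0 = (-20*x - 5*H) + 0 = -20*x - 5*H)
F(-4, -7) + (18*(-2))/(-61 - 154) = (-20*(-7) - 5*(-4)) + (18*(-2))/(-61 - 154) = (140 + 20) - 36/(-215) = 160 - 1/215*(-36) = 160 + 36/215 = 34436/215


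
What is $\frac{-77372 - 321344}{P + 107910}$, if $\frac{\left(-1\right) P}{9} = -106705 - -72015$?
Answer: $- \frac{99679}{105030} \approx -0.94905$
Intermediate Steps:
$P = 312210$ ($P = - 9 \left(-106705 - -72015\right) = - 9 \left(-106705 + 72015\right) = \left(-9\right) \left(-34690\right) = 312210$)
$\frac{-77372 - 321344}{P + 107910} = \frac{-77372 - 321344}{312210 + 107910} = - \frac{398716}{420120} = \left(-398716\right) \frac{1}{420120} = - \frac{99679}{105030}$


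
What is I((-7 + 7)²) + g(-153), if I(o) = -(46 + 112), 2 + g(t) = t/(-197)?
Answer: -31367/197 ≈ -159.22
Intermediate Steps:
g(t) = -2 - t/197 (g(t) = -2 + t/(-197) = -2 + t*(-1/197) = -2 - t/197)
I(o) = -158 (I(o) = -1*158 = -158)
I((-7 + 7)²) + g(-153) = -158 + (-2 - 1/197*(-153)) = -158 + (-2 + 153/197) = -158 - 241/197 = -31367/197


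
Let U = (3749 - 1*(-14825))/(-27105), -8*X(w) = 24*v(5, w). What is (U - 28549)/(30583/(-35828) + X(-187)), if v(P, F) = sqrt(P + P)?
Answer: -65224391244369812/238925951869035 + 76410407399642992*sqrt(10)/79641983956345 ≈ 2761.0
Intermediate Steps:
v(P, F) = sqrt(2)*sqrt(P) (v(P, F) = sqrt(2*P) = sqrt(2)*sqrt(P))
X(w) = -3*sqrt(10) (X(w) = -3*sqrt(2)*sqrt(5) = -3*sqrt(10))
U = -18574/27105 (U = (3749 + 14825)*(-1/27105) = 18574*(-1/27105) = -18574/27105 ≈ -0.68526)
(U - 28549)/(30583/(-35828) + X(-187)) = (-18574/27105 - 28549)/(30583/(-35828) - 3*sqrt(10)) = -773839219/(27105*(30583*(-1/35828) - 3*sqrt(10))) = -773839219/(27105*(-30583/35828 - 3*sqrt(10)))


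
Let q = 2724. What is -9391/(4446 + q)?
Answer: -9391/7170 ≈ -1.3098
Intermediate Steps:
-9391/(4446 + q) = -9391/(4446 + 2724) = -9391/7170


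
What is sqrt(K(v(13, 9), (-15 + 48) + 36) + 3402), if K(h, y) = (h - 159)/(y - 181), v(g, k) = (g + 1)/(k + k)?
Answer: sqrt(1500905)/21 ≈ 58.339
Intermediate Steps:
v(g, k) = (1 + g)/(2*k) (v(g, k) = (1 + g)/((2*k)) = (1 + g)*(1/(2*k)) = (1 + g)/(2*k))
K(h, y) = (-159 + h)/(-181 + y)
sqrt(K(v(13, 9), (-15 + 48) + 36) + 3402) = sqrt((-159 + (1/2)*(1 + 13)/9)/(-181 + ((-15 + 48) + 36)) + 3402) = sqrt((-159 + (1/2)*(1/9)*14)/(-181 + (33 + 36)) + 3402) = sqrt((-159 + 7/9)/(-181 + 69) + 3402) = sqrt(-1424/9/(-112) + 3402) = sqrt(-1/112*(-1424/9) + 3402) = sqrt(89/63 + 3402) = sqrt(214415/63) = sqrt(1500905)/21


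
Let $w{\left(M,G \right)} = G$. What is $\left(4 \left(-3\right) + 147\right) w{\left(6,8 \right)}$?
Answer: $1080$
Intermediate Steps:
$\left(4 \left(-3\right) + 147\right) w{\left(6,8 \right)} = \left(4 \left(-3\right) + 147\right) 8 = \left(-12 + 147\right) 8 = 135 \cdot 8 = 1080$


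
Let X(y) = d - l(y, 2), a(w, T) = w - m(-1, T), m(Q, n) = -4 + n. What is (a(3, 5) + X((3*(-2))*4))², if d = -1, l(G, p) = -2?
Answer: 9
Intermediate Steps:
a(w, T) = 4 + w - T (a(w, T) = w - (-4 + T) = w + (4 - T) = 4 + w - T)
X(y) = 1 (X(y) = -1 - 1*(-2) = -1 + 2 = 1)
(a(3, 5) + X((3*(-2))*4))² = ((4 + 3 - 1*5) + 1)² = ((4 + 3 - 5) + 1)² = (2 + 1)² = 3² = 9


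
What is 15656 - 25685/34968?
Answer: 547433323/34968 ≈ 15655.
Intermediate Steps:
15656 - 25685/34968 = 547433323/34968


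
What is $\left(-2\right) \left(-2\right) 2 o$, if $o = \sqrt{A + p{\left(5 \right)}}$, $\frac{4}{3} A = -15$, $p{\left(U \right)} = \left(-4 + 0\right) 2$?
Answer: $4 i \sqrt{77} \approx 35.1 i$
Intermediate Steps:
$p{\left(U \right)} = -8$ ($p{\left(U \right)} = \left(-4\right) 2 = -8$)
$A = - \frac{45}{4}$ ($A = \frac{3}{4} \left(-15\right) = - \frac{45}{4} \approx -11.25$)
$o = \frac{i \sqrt{77}}{2}$ ($o = \sqrt{- \frac{45}{4} - 8} = \sqrt{- \frac{77}{4}} = \frac{i \sqrt{77}}{2} \approx 4.3875 i$)
$\left(-2\right) \left(-2\right) 2 o = \left(-2\right) \left(-2\right) 2 \frac{i \sqrt{77}}{2} = 4 \cdot 2 \frac{i \sqrt{77}}{2} = 8 \frac{i \sqrt{77}}{2} = 4 i \sqrt{77}$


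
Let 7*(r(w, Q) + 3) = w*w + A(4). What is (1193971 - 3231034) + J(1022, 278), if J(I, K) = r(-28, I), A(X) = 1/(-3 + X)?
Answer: -14258677/7 ≈ -2.0370e+6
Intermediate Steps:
r(w, Q) = -20/7 + w²/7 (r(w, Q) = -3 + (w*w + 1/(-3 + 4))/7 = -3 + (w² + 1/1)/7 = -3 + (w² + 1)/7 = -3 + (1 + w²)/7 = -3 + (⅐ + w²/7) = -20/7 + w²/7)
J(I, K) = 764/7 (J(I, K) = -20/7 + (⅐)*(-28)² = -20/7 + (⅐)*784 = -20/7 + 112 = 764/7)
(1193971 - 3231034) + J(1022, 278) = (1193971 - 3231034) + 764/7 = -2037063 + 764/7 = -14258677/7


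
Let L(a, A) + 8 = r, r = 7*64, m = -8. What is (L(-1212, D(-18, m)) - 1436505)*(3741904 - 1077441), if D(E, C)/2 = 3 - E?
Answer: -3826342058095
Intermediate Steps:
D(E, C) = 6 - 2*E (D(E, C) = 2*(3 - E) = 6 - 2*E)
r = 448
L(a, A) = 440 (L(a, A) = -8 + 448 = 440)
(L(-1212, D(-18, m)) - 1436505)*(3741904 - 1077441) = (440 - 1436505)*(3741904 - 1077441) = -1436065*2664463 = -3826342058095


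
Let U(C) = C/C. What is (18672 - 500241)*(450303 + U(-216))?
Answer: -216852446976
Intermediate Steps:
U(C) = 1
(18672 - 500241)*(450303 + U(-216)) = (18672 - 500241)*(450303 + 1) = -481569*450304 = -216852446976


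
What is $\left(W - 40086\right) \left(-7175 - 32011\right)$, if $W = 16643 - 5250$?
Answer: $1124363898$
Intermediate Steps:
$W = 11393$ ($W = 16643 - 5250 = 11393$)
$\left(W - 40086\right) \left(-7175 - 32011\right) = \left(11393 - 40086\right) \left(-7175 - 32011\right) = \left(-28693\right) \left(-39186\right) = 1124363898$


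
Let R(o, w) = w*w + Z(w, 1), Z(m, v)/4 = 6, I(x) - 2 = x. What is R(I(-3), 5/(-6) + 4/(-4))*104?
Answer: 25610/9 ≈ 2845.6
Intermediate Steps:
I(x) = 2 + x
Z(m, v) = 24 (Z(m, v) = 4*6 = 24)
R(o, w) = 24 + w² (R(o, w) = w*w + 24 = w² + 24 = 24 + w²)
R(I(-3), 5/(-6) + 4/(-4))*104 = (24 + (5/(-6) + 4/(-4))²)*104 = (24 + (5*(-⅙) + 4*(-¼))²)*104 = (24 + (-⅚ - 1)²)*104 = (24 + (-11/6)²)*104 = (24 + 121/36)*104 = (985/36)*104 = 25610/9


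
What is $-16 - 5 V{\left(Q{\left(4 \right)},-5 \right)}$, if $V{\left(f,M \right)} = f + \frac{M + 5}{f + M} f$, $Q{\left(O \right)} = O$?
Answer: $-36$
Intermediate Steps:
$V{\left(f,M \right)} = f + \frac{f \left(5 + M\right)}{M + f}$ ($V{\left(f,M \right)} = f + \frac{5 + M}{M + f} f = f + \frac{f \left(5 + M\right)}{M + f}$)
$-16 - 5 V{\left(Q{\left(4 \right)},-5 \right)} = -16 - 5 \frac{4 \left(5 + 4 + 2 \left(-5\right)\right)}{-5 + 4} = -16 - 5 \frac{4 \left(5 + 4 - 10\right)}{-1} = -16 - 5 \cdot 4 \left(-1\right) \left(-1\right) = -16 - 20 = -36$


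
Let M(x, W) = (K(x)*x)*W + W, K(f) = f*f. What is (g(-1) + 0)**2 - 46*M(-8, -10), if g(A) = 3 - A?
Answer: -235044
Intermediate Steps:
K(f) = f**2
M(x, W) = W + W*x**3 (M(x, W) = (x**2*x)*W + W = x**3*W + W = W*x**3 + W = W + W*x**3)
(g(-1) + 0)**2 - 46*M(-8, -10) = ((3 - 1*(-1)) + 0)**2 - (-460)*(1 + (-8)**3) = ((3 + 1) + 0)**2 - (-460)*(1 - 512) = (4 + 0)**2 - (-460)*(-511) = 4**2 - 46*5110 = 16 - 235060 = -235044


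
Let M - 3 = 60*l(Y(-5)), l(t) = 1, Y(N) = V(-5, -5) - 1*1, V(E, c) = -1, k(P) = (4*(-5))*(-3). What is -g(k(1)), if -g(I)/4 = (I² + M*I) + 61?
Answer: 29764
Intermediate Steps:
k(P) = 60 (k(P) = -20*(-3) = 60)
Y(N) = -2 (Y(N) = -1 - 1*1 = -1 - 1 = -2)
M = 63 (M = 3 + 60*1 = 3 + 60 = 63)
g(I) = -244 - 252*I - 4*I² (g(I) = -4*((I² + 63*I) + 61) = -4*(61 + I² + 63*I) = -244 - 252*I - 4*I²)
-g(k(1)) = -(-244 - 252*60 - 4*60²) = -(-244 - 15120 - 4*3600) = -(-244 - 15120 - 14400) = -1*(-29764) = 29764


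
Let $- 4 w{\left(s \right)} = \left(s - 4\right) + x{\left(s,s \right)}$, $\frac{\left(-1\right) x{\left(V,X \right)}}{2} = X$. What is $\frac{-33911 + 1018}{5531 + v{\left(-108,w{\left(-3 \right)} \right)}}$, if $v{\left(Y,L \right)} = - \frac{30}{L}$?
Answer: $- \frac{4699}{773} \approx -6.0789$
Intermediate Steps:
$x{\left(V,X \right)} = - 2 X$
$w{\left(s \right)} = 1 + \frac{s}{4}$ ($w{\left(s \right)} = - \frac{\left(s - 4\right) - 2 s}{4} = - \frac{\left(-4 + s\right) - 2 s}{4} = - \frac{-4 - s}{4} = 1 + \frac{s}{4}$)
$\frac{-33911 + 1018}{5531 + v{\left(-108,w{\left(-3 \right)} \right)}} = \frac{-33911 + 1018}{5531 - \frac{30}{1 + \frac{1}{4} \left(-3\right)}} = - \frac{32893}{5531 - \frac{30}{1 - \frac{3}{4}}} = - \frac{32893}{5531 - 30 \frac{1}{\frac{1}{4}}} = - \frac{32893}{5531 - 120} = - \frac{32893}{5411} = \left(-32893\right) \frac{1}{5411} = - \frac{4699}{773}$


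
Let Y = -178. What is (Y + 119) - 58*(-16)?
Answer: 869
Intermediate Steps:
(Y + 119) - 58*(-16) = (-178 + 119) - 58*(-16) = -59 + 928 = 869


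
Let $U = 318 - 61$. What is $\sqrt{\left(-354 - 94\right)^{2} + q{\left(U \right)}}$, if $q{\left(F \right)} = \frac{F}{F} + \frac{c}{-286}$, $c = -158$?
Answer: $\frac{\sqrt{4104227842}}{143} \approx 448.0$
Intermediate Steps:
$U = 257$ ($U = 318 - 61 = 257$)
$q{\left(F \right)} = \frac{222}{143}$ ($q{\left(F \right)} = \frac{F}{F} - \frac{158}{-286} = 1 - - \frac{79}{143} = 1 + \frac{79}{143} = \frac{222}{143}$)
$\sqrt{\left(-354 - 94\right)^{2} + q{\left(U \right)}} = \sqrt{\left(-354 - 94\right)^{2} + \frac{222}{143}} = \sqrt{\left(-448\right)^{2} + \frac{222}{143}} = \sqrt{200704 + \frac{222}{143}} = \sqrt{\frac{28700894}{143}} = \frac{\sqrt{4104227842}}{143}$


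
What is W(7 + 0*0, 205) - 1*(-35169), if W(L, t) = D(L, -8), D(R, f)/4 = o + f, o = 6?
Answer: 35161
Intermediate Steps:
D(R, f) = 24 + 4*f (D(R, f) = 4*(6 + f) = 24 + 4*f)
W(L, t) = -8 (W(L, t) = 24 + 4*(-8) = 24 - 32 = -8)
W(7 + 0*0, 205) - 1*(-35169) = -8 - 1*(-35169) = -8 + 35169 = 35161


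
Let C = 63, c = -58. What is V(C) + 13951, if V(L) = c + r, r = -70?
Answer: 13823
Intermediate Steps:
V(L) = -128 (V(L) = -58 - 70 = -128)
V(C) + 13951 = -128 + 13951 = 13823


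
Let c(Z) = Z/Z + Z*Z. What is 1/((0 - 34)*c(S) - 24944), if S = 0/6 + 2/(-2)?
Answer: -1/25012 ≈ -3.9981e-5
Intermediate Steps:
S = -1 (S = 0*(⅙) + 2*(-½) = 0 - 1 = -1)
c(Z) = 1 + Z²
1/((0 - 34)*c(S) - 24944) = 1/((0 - 34)*(1 + (-1)²) - 24944) = 1/(-34*(1 + 1) - 24944) = 1/(-34*2 - 24944) = 1/(-68 - 24944) = 1/(-25012) = -1/25012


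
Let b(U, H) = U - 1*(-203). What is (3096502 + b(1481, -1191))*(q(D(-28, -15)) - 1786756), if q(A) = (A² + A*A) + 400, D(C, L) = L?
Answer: -5533068966516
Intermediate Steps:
b(U, H) = 203 + U (b(U, H) = U + 203 = 203 + U)
q(A) = 400 + 2*A² (q(A) = (A² + A²) + 400 = 2*A² + 400 = 400 + 2*A²)
(3096502 + b(1481, -1191))*(q(D(-28, -15)) - 1786756) = (3096502 + (203 + 1481))*((400 + 2*(-15)²) - 1786756) = (3096502 + 1684)*((400 + 2*225) - 1786756) = 3098186*((400 + 450) - 1786756) = 3098186*(850 - 1786756) = 3098186*(-1785906) = -5533068966516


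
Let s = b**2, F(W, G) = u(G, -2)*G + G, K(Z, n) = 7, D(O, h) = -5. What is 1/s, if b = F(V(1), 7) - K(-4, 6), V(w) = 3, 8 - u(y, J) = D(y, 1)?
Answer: 1/8281 ≈ 0.00012076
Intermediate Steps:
u(y, J) = 13 (u(y, J) = 8 - 1*(-5) = 8 + 5 = 13)
F(W, G) = 14*G (F(W, G) = 13*G + G = 14*G)
b = 91 (b = 14*7 - 1*7 = 98 - 7 = 91)
s = 8281 (s = 91**2 = 8281)
1/s = 1/8281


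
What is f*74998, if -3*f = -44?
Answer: 3299912/3 ≈ 1.1000e+6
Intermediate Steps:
f = 44/3 (f = -1/3*(-44) = 44/3 ≈ 14.667)
f*74998 = (44/3)*74998 = 3299912/3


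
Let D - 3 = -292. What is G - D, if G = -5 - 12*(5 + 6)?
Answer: 152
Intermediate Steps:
D = -289 (D = 3 - 292 = -289)
G = -137 (G = -5 - 12*11 = -5 - 4*33 = -5 - 132 = -137)
G - D = -137 - 1*(-289) = -137 + 289 = 152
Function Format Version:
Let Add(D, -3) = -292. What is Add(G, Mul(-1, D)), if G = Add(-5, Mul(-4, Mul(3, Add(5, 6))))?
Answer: 152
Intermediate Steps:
D = -289 (D = Add(3, -292) = -289)
G = -137 (G = Add(-5, Mul(-4, Mul(3, 11))) = Add(-5, Mul(-4, 33)) = Add(-5, -132) = -137)
Add(G, Mul(-1, D)) = Add(-137, Mul(-1, -289)) = Add(-137, 289) = 152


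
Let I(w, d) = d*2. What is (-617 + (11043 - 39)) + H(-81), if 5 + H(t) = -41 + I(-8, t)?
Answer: 10179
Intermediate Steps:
I(w, d) = 2*d
H(t) = -46 + 2*t (H(t) = -5 + (-41 + 2*t) = -46 + 2*t)
(-617 + (11043 - 39)) + H(-81) = (-617 + (11043 - 39)) + (-46 + 2*(-81)) = (-617 + 11004) + (-46 - 162) = 10387 - 208 = 10179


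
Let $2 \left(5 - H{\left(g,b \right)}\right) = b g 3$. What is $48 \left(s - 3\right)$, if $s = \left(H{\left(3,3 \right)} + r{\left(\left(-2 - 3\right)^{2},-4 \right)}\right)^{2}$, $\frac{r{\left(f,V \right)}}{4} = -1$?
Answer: $7356$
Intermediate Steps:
$r{\left(f,V \right)} = -4$ ($r{\left(f,V \right)} = 4 \left(-1\right) = -4$)
$H{\left(g,b \right)} = 5 - \frac{3 b g}{2}$ ($H{\left(g,b \right)} = 5 - \frac{b g 3}{2} = 5 - \frac{3 b g}{2}$)
$s = \frac{625}{4}$ ($s = \left(\left(5 - \frac{9}{2} \cdot 3\right) - 4\right)^{2} = \left(\left(5 - \frac{27}{2}\right) - 4\right)^{2} = \left(- \frac{17}{2} - 4\right)^{2} = \left(- \frac{25}{2}\right)^{2} = \frac{625}{4} \approx 156.25$)
$48 \left(s - 3\right) = 48 \left(\frac{625}{4} - 3\right) = 48 \cdot \frac{613}{4} = 7356$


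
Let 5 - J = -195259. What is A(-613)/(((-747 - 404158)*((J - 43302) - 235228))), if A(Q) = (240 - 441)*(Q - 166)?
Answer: 156579/33714819730 ≈ 4.6442e-6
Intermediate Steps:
J = 195264 (J = 5 - 1*(-195259) = 5 + 195259 = 195264)
A(Q) = 33366 - 201*Q (A(Q) = -201*(-166 + Q) = 33366 - 201*Q)
A(-613)/(((-747 - 404158)*((J - 43302) - 235228))) = (33366 - 201*(-613))/(((-747 - 404158)*((195264 - 43302) - 235228))) = (33366 + 123213)/((-404905*(151962 - 235228))) = 156579/((-404905*(-83266))) = 156579/33714819730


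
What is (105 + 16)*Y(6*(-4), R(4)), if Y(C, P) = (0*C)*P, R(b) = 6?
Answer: 0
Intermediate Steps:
Y(C, P) = 0 (Y(C, P) = 0*P = 0)
(105 + 16)*Y(6*(-4), R(4)) = (105 + 16)*0 = 121*0 = 0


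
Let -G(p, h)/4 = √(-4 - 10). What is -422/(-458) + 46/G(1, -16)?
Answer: 211/229 + 23*I*√14/28 ≈ 0.9214 + 3.0735*I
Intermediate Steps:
G(p, h) = -4*I*√14 (G(p, h) = -4*√(-4 - 10) = -4*I*√14)
-422/(-458) + 46/G(1, -16) = -422/(-458) + 46/((-4*I*√14)) = -422*(-1/458) + 46*(I*√14/56) = 211/229 + 23*I*√14/28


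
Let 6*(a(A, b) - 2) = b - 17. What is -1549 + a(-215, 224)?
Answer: -3025/2 ≈ -1512.5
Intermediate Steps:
a(A, b) = -5/6 + b/6 (a(A, b) = 2 + (b - 17)/6 = 2 + (-17 + b)/6 = 2 + (-17/6 + b/6) = -5/6 + b/6)
-1549 + a(-215, 224) = -1549 + (-5/6 + (1/6)*224) = -1549 + (-5/6 + 112/3) = -1549 + 73/2 = -3025/2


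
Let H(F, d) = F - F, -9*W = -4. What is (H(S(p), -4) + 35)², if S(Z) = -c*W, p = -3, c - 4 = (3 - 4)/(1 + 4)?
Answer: 1225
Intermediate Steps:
c = 19/5 (c = 4 + (3 - 4)/(1 + 4) = 4 - 1/5 = 4 - 1*⅕ = 4 - ⅕ = 19/5 ≈ 3.8000)
W = 4/9 (W = -⅑*(-4) = 4/9 ≈ 0.44444)
S(Z) = -76/45 (S(Z) = -19*4/(5*9) = -1*76/45 = -76/45)
H(F, d) = 0
(H(S(p), -4) + 35)² = (0 + 35)² = 35² = 1225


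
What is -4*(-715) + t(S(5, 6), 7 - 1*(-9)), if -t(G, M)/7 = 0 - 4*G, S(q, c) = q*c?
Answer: 3700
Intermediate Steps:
S(q, c) = c*q
t(G, M) = 28*G (t(G, M) = -7*(0 - 4*G) = -(-28)*G = 28*G)
-4*(-715) + t(S(5, 6), 7 - 1*(-9)) = -4*(-715) + 28*(6*5) = 2860 + 28*30 = 2860 + 840 = 3700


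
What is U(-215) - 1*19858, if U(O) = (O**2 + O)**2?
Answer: 2116900242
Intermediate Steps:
U(O) = (O + O**2)**2
U(-215) - 1*19858 = (-215)**2*(1 - 215)**2 - 1*19858 = 46225*(-214)**2 - 19858 = 46225*45796 - 19858 = 2116920100 - 19858 = 2116900242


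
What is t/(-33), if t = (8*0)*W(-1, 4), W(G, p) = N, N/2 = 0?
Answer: 0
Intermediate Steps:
N = 0 (N = 2*0 = 0)
W(G, p) = 0
t = 0 (t = (8*0)*0 = 0*0 = 0)
t/(-33) = 0/(-33) = 0*(-1/33) = 0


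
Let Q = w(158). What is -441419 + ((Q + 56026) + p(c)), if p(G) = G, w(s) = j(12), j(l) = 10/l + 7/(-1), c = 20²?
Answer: -2309995/6 ≈ -3.8500e+5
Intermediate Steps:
c = 400
j(l) = -7 + 10/l (j(l) = 10/l + 7*(-1) = 10/l - 7 = -7 + 10/l)
w(s) = -37/6 (w(s) = -7 + 10/12 = -7 + 10*(1/12) = -7 + ⅚ = -37/6)
Q = -37/6 ≈ -6.1667
-441419 + ((Q + 56026) + p(c)) = -441419 + ((-37/6 + 56026) + 400) = -441419 + (336119/6 + 400) = -441419 + 338519/6 = -2309995/6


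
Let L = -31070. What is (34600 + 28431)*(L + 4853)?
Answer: -1652483727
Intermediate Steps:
(34600 + 28431)*(L + 4853) = (34600 + 28431)*(-31070 + 4853) = 63031*(-26217) = -1652483727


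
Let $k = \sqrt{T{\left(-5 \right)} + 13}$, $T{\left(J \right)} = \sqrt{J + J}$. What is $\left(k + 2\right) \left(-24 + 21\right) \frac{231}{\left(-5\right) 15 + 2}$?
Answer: $\frac{1386}{73} + \frac{693 \sqrt{13 + i \sqrt{10}}}{73} \approx 53.463 + 4.133 i$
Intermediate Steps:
$T{\left(J \right)} = \sqrt{2} \sqrt{J}$ ($T{\left(J \right)} = \sqrt{2 J} = \sqrt{2} \sqrt{J}$)
$k = \sqrt{13 + i \sqrt{10}}$ ($k = \sqrt{\sqrt{2} \sqrt{-5} + 13} = \sqrt{\sqrt{2} i \sqrt{5} + 13} = \sqrt{i \sqrt{10} + 13} = \sqrt{13 + i \sqrt{10}} \approx 3.6317 + 0.43537 i$)
$\left(k + 2\right) \left(-24 + 21\right) \frac{231}{\left(-5\right) 15 + 2} = \left(\sqrt{13 + i \sqrt{10}} + 2\right) \left(-24 + 21\right) \frac{231}{\left(-5\right) 15 + 2} = \left(2 + \sqrt{13 + i \sqrt{10}}\right) \left(-3\right) \frac{231}{-75 + 2} = \left(-6 - 3 \sqrt{13 + i \sqrt{10}}\right) \frac{231}{-73} = \left(-6 - 3 \sqrt{13 + i \sqrt{10}}\right) 231 \left(- \frac{1}{73}\right) = \left(-6 - 3 \sqrt{13 + i \sqrt{10}}\right) \left(- \frac{231}{73}\right) = \frac{1386}{73} + \frac{693 \sqrt{13 + i \sqrt{10}}}{73}$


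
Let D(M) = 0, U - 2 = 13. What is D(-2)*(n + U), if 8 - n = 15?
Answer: 0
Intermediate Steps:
n = -7 (n = 8 - 1*15 = 8 - 15 = -7)
U = 15 (U = 2 + 13 = 15)
D(-2)*(n + U) = 0*(-7 + 15) = 0*8 = 0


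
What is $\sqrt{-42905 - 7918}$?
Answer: $3 i \sqrt{5647} \approx 225.44 i$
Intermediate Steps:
$\sqrt{-42905 - 7918} = \sqrt{-50823} = 3 i \sqrt{5647}$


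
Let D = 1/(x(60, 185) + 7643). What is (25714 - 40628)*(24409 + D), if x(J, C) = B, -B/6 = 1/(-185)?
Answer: -514732463325876/1413961 ≈ -3.6404e+8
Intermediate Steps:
B = 6/185 (B = -6/(-185) = -6*(-1/185) = 6/185 ≈ 0.032432)
x(J, C) = 6/185
D = 185/1413961 (D = 1/(6/185 + 7643) = 1/(1413961/185) = 185/1413961 ≈ 0.00013084)
(25714 - 40628)*(24409 + D) = (25714 - 40628)*(24409 + 185/1413961) = -14914*34513374234/1413961 = -514732463325876/1413961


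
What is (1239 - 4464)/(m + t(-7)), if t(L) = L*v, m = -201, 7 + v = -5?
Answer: 1075/39 ≈ 27.564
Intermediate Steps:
v = -12 (v = -7 - 5 = -12)
t(L) = -12*L (t(L) = L*(-12) = -12*L)
(1239 - 4464)/(m + t(-7)) = (1239 - 4464)/(-201 - 12*(-7)) = -3225/(-201 + 84) = -3225/(-117) = -3225*(-1/117) = 1075/39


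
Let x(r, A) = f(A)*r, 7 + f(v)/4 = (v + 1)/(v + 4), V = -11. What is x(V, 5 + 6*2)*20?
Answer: 37840/7 ≈ 5405.7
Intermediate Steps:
f(v) = -28 + 4*(1 + v)/(4 + v) (f(v) = -28 + 4*((v + 1)/(v + 4)) = -28 + 4*((1 + v)/(4 + v)) = -28 + 4*(1 + v)/(4 + v))
x(r, A) = 12*r*(-9 - 2*A)/(4 + A) (x(r, A) = (12*(-9 - 2*A)/(4 + A))*r = 12*r*(-9 - 2*A)/(4 + A))
x(V, 5 + 6*2)*20 = -12*(-11)*(9 + 2*(5 + 6*2))/(4 + (5 + 6*2))*20 = -12*(-11)*(9 + 2*(5 + 12))/(4 + (5 + 12))*20 = -12*(-11)*(9 + 2*17)/(4 + 17)*20 = -12*(-11)*(9 + 34)/21*20 = -12*(-11)*1/21*43*20 = (1892/7)*20 = 37840/7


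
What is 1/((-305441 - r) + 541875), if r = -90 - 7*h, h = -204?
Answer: 1/235096 ≈ 4.2536e-6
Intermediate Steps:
r = 1338 (r = -90 - 7*(-204) = -90 + 1428 = 1338)
1/((-305441 - r) + 541875) = 1/((-305441 - 1*1338) + 541875) = 1/((-305441 - 1338) + 541875) = 1/(-306779 + 541875) = 1/235096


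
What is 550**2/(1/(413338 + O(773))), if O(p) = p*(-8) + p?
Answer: 123397917500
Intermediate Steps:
O(p) = -7*p (O(p) = -8*p + p = -7*p)
550**2/(1/(413338 + O(773))) = 550**2/(1/(413338 - 7*773)) = 302500/(1/(413338 - 5411)) = 302500/(1/407927) = 302500*407927 = 123397917500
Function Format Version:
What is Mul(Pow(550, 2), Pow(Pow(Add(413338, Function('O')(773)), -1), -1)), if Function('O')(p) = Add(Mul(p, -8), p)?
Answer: 123397917500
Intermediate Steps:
Function('O')(p) = Mul(-7, p) (Function('O')(p) = Add(Mul(-8, p), p) = Mul(-7, p))
Mul(Pow(550, 2), Pow(Pow(Add(413338, Function('O')(773)), -1), -1)) = Mul(Pow(550, 2), Pow(Pow(Add(413338, Mul(-7, 773)), -1), -1)) = Mul(302500, Pow(Pow(Add(413338, -5411), -1), -1)) = Mul(302500, Pow(Pow(407927, -1), -1)) = Mul(302500, Pow(Rational(1, 407927), -1)) = Mul(302500, 407927) = 123397917500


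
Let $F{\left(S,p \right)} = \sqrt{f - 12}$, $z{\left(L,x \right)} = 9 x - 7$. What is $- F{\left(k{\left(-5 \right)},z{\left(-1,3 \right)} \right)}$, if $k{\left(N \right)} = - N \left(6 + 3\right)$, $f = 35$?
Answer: $- \sqrt{23} \approx -4.7958$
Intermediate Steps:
$z{\left(L,x \right)} = -7 + 9 x$
$k{\left(N \right)} = - 9 N$ ($k{\left(N \right)} = - N 9 = - 9 N$)
$F{\left(S,p \right)} = \sqrt{23}$ ($F{\left(S,p \right)} = \sqrt{35 - 12} = \sqrt{23}$)
$- F{\left(k{\left(-5 \right)},z{\left(-1,3 \right)} \right)} = - \sqrt{23}$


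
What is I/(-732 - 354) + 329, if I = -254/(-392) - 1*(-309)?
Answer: 69968933/212856 ≈ 328.71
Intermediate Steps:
I = 60691/196 (I = -254*(-1/392) + 309 = 127/196 + 309 = 60691/196 ≈ 309.65)
I/(-732 - 354) + 329 = (60691/196)/(-732 - 354) + 329 = (60691/196)/(-1086) + 329 = -1/1086*60691/196 + 329 = -60691/212856 + 329 = 69968933/212856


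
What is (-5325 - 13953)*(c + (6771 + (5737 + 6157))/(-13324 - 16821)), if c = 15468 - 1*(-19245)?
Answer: -4034518038432/6029 ≈ -6.6919e+8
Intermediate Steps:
c = 34713 (c = 15468 + 19245 = 34713)
(-5325 - 13953)*(c + (6771 + (5737 + 6157))/(-13324 - 16821)) = (-5325 - 13953)*(34713 + (6771 + (5737 + 6157))/(-13324 - 16821)) = -19278*(34713 + (6771 + 11894)/(-30145)) = -19278*(34713 + 18665*(-1/30145)) = -19278*(34713 - 3733/6029) = -19278*209280944/6029 = -4034518038432/6029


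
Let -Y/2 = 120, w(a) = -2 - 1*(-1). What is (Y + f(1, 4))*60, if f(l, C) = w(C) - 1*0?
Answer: -14460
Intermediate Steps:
w(a) = -1 (w(a) = -2 + 1 = -1)
f(l, C) = -1 (f(l, C) = -1 - 1*0 = -1 + 0 = -1)
Y = -240 (Y = -2*120 = -240)
(Y + f(1, 4))*60 = (-240 - 1)*60 = -241*60 = -14460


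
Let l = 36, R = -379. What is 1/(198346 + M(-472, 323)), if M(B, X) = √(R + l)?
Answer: 198346/39341136059 - 7*I*√7/39341136059 ≈ 5.0417e-6 - 4.7076e-10*I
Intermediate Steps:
M(B, X) = 7*I*√7 (M(B, X) = √(-379 + 36) = √(-343) = 7*I*√7)
1/(198346 + M(-472, 323)) = 1/(198346 + 7*I*√7)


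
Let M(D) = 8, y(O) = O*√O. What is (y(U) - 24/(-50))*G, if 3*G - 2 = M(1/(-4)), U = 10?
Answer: 8/5 + 100*√10/3 ≈ 107.01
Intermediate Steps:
y(O) = O^(3/2)
G = 10/3 (G = ⅔ + (⅓)*8 = ⅔ + 8/3 = 10/3 ≈ 3.3333)
(y(U) - 24/(-50))*G = (10^(3/2) - 24/(-50))*(10/3) = (10*√10 - 24*(-1/50))*(10/3) = (10*√10 + 12/25)*(10/3) = (12/25 + 10*√10)*(10/3) = 8/5 + 100*√10/3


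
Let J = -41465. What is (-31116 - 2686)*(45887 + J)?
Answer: -149472444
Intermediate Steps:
(-31116 - 2686)*(45887 + J) = (-31116 - 2686)*(45887 - 41465) = -33802*4422 = -149472444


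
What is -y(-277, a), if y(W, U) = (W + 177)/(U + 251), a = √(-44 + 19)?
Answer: 12550/31513 - 250*I/31513 ≈ 0.39825 - 0.0079332*I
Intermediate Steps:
a = 5*I (a = √(-25) = 5*I ≈ 5.0*I)
y(W, U) = (177 + W)/(251 + U)
-y(-277, a) = -(177 - 277)/(251 + 5*I) = -(251 - 5*I)/63026*(-100) = -(-50)*(251 - 5*I)/31513 = 50*(251 - 5*I)/31513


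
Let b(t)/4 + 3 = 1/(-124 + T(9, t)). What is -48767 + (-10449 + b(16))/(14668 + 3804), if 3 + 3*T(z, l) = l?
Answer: -323399580127/6631448 ≈ -48768.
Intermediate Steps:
T(z, l) = -1 + l/3
b(t) = -12 + 4/(-125 + t/3) (b(t) = -12 + 4/(-124 + (-1 + t/3)) = -12 + 4/(-125 + t/3))
-48767 + (-10449 + b(16))/(14668 + 3804) = -48767 + (-10449 + 12*(376 - 1*16)/(-375 + 16))/(14668 + 3804) = -48767 + (-10449 + 12*(376 - 16)/(-359))/18472 = -48767 + (-10449 + 12*(-1/359)*360)*(1/18472) = -48767 + (-10449 - 4320/359)*(1/18472) = -48767 - 3755511/359*1/18472 = -48767 - 3755511/6631448 = -323399580127/6631448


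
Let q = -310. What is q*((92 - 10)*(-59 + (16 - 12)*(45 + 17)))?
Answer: -4804380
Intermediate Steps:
q*((92 - 10)*(-59 + (16 - 12)*(45 + 17))) = -310*(92 - 10)*(-59 + (16 - 12)*(45 + 17)) = -25420*(-59 + 4*62) = -25420*(-59 + 248) = -25420*189 = -310*15498 = -4804380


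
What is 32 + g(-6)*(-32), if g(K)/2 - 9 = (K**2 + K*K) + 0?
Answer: -5152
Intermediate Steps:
g(K) = 18 + 4*K**2 (g(K) = 18 + 2*((K**2 + K*K) + 0) = 18 + 2*((K**2 + K**2) + 0) = 18 + 2*(2*K**2 + 0) = 18 + 2*(2*K**2) = 18 + 4*K**2)
32 + g(-6)*(-32) = 32 + (18 + 4*(-6)**2)*(-32) = 32 + (18 + 4*36)*(-32) = 32 + (18 + 144)*(-32) = 32 + 162*(-32) = 32 - 5184 = -5152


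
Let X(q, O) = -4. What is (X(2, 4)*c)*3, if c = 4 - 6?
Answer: 24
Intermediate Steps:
c = -2
(X(2, 4)*c)*3 = -4*(-2)*3 = 8*3 = 24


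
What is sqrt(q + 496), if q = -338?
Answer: sqrt(158) ≈ 12.570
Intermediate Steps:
sqrt(q + 496) = sqrt(-338 + 496) = sqrt(158)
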